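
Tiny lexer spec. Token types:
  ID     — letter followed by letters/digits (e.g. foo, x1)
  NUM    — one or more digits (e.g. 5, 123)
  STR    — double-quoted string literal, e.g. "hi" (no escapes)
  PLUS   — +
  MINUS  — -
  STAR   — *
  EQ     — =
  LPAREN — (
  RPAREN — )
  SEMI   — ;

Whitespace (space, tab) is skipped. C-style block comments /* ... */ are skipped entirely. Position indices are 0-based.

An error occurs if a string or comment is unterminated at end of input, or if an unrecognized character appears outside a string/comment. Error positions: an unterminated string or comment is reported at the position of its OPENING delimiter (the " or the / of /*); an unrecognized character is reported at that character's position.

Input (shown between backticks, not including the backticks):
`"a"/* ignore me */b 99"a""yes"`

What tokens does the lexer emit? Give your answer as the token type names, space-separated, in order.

pos=0: enter STRING mode
pos=0: emit STR "a" (now at pos=3)
pos=3: enter COMMENT mode (saw '/*')
exit COMMENT mode (now at pos=18)
pos=18: emit ID 'b' (now at pos=19)
pos=20: emit NUM '99' (now at pos=22)
pos=22: enter STRING mode
pos=22: emit STR "a" (now at pos=25)
pos=25: enter STRING mode
pos=25: emit STR "yes" (now at pos=30)
DONE. 5 tokens: [STR, ID, NUM, STR, STR]

Answer: STR ID NUM STR STR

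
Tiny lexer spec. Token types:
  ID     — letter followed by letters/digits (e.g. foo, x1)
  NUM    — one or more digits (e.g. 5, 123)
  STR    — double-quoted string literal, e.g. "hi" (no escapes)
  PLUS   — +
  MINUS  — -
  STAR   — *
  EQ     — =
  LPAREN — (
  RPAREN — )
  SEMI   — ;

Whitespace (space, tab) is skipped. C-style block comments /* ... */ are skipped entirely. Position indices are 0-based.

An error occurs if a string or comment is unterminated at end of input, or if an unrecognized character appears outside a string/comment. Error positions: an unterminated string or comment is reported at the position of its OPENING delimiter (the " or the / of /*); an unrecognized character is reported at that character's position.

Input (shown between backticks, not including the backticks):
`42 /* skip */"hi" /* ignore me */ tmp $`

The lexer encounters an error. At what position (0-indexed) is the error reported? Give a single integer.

Answer: 38

Derivation:
pos=0: emit NUM '42' (now at pos=2)
pos=3: enter COMMENT mode (saw '/*')
exit COMMENT mode (now at pos=13)
pos=13: enter STRING mode
pos=13: emit STR "hi" (now at pos=17)
pos=18: enter COMMENT mode (saw '/*')
exit COMMENT mode (now at pos=33)
pos=34: emit ID 'tmp' (now at pos=37)
pos=38: ERROR — unrecognized char '$'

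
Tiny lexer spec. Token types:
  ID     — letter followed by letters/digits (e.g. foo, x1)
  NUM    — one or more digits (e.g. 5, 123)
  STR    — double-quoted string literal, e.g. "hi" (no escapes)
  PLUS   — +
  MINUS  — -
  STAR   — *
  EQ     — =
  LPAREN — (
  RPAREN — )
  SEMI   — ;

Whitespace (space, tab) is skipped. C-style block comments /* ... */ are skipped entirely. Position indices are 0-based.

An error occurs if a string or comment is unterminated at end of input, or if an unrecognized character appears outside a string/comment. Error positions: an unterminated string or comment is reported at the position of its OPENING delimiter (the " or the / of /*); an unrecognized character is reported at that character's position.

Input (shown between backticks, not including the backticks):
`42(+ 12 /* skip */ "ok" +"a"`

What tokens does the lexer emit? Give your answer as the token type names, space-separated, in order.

Answer: NUM LPAREN PLUS NUM STR PLUS STR

Derivation:
pos=0: emit NUM '42' (now at pos=2)
pos=2: emit LPAREN '('
pos=3: emit PLUS '+'
pos=5: emit NUM '12' (now at pos=7)
pos=8: enter COMMENT mode (saw '/*')
exit COMMENT mode (now at pos=18)
pos=19: enter STRING mode
pos=19: emit STR "ok" (now at pos=23)
pos=24: emit PLUS '+'
pos=25: enter STRING mode
pos=25: emit STR "a" (now at pos=28)
DONE. 7 tokens: [NUM, LPAREN, PLUS, NUM, STR, PLUS, STR]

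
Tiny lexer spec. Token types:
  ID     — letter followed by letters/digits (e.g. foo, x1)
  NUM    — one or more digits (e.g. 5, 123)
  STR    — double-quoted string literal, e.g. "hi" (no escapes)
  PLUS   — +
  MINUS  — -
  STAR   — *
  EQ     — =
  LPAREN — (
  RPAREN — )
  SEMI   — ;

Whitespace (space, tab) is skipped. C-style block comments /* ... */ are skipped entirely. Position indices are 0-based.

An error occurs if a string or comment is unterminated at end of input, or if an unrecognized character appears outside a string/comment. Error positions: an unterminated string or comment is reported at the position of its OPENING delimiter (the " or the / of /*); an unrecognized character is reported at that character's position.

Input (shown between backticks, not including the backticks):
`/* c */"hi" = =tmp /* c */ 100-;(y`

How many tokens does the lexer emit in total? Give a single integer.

Answer: 9

Derivation:
pos=0: enter COMMENT mode (saw '/*')
exit COMMENT mode (now at pos=7)
pos=7: enter STRING mode
pos=7: emit STR "hi" (now at pos=11)
pos=12: emit EQ '='
pos=14: emit EQ '='
pos=15: emit ID 'tmp' (now at pos=18)
pos=19: enter COMMENT mode (saw '/*')
exit COMMENT mode (now at pos=26)
pos=27: emit NUM '100' (now at pos=30)
pos=30: emit MINUS '-'
pos=31: emit SEMI ';'
pos=32: emit LPAREN '('
pos=33: emit ID 'y' (now at pos=34)
DONE. 9 tokens: [STR, EQ, EQ, ID, NUM, MINUS, SEMI, LPAREN, ID]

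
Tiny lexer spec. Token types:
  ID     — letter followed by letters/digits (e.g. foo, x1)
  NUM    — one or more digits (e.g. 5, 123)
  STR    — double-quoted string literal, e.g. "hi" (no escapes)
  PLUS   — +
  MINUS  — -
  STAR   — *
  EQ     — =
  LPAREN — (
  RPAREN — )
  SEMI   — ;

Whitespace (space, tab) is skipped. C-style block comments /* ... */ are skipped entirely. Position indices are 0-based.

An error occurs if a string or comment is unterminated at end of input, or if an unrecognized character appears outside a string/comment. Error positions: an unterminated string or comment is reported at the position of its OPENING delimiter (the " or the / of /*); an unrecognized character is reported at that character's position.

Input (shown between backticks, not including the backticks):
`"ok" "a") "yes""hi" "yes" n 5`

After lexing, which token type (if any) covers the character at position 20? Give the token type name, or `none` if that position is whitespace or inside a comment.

pos=0: enter STRING mode
pos=0: emit STR "ok" (now at pos=4)
pos=5: enter STRING mode
pos=5: emit STR "a" (now at pos=8)
pos=8: emit RPAREN ')'
pos=10: enter STRING mode
pos=10: emit STR "yes" (now at pos=15)
pos=15: enter STRING mode
pos=15: emit STR "hi" (now at pos=19)
pos=20: enter STRING mode
pos=20: emit STR "yes" (now at pos=25)
pos=26: emit ID 'n' (now at pos=27)
pos=28: emit NUM '5' (now at pos=29)
DONE. 8 tokens: [STR, STR, RPAREN, STR, STR, STR, ID, NUM]
Position 20: char is '"' -> STR

Answer: STR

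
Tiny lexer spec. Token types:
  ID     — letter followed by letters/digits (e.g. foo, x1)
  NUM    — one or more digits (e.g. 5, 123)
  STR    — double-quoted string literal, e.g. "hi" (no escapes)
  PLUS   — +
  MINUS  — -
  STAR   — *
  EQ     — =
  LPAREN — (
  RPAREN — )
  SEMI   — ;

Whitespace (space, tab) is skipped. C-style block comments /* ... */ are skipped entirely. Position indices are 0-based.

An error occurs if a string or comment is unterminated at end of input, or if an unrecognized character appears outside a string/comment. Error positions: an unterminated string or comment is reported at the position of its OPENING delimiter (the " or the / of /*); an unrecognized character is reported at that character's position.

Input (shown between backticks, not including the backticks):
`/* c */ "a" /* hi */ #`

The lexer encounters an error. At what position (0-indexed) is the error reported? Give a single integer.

Answer: 21

Derivation:
pos=0: enter COMMENT mode (saw '/*')
exit COMMENT mode (now at pos=7)
pos=8: enter STRING mode
pos=8: emit STR "a" (now at pos=11)
pos=12: enter COMMENT mode (saw '/*')
exit COMMENT mode (now at pos=20)
pos=21: ERROR — unrecognized char '#'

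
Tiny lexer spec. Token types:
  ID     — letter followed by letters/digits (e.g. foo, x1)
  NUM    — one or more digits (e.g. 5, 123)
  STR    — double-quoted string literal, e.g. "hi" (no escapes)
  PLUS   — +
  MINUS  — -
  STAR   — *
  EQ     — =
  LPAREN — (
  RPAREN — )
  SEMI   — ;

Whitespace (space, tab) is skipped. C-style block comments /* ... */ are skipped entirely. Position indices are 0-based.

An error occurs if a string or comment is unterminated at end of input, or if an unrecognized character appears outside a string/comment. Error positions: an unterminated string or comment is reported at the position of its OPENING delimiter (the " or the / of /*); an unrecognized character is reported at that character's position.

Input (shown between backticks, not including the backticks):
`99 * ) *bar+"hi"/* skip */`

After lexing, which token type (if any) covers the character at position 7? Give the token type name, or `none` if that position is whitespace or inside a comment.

Answer: STAR

Derivation:
pos=0: emit NUM '99' (now at pos=2)
pos=3: emit STAR '*'
pos=5: emit RPAREN ')'
pos=7: emit STAR '*'
pos=8: emit ID 'bar' (now at pos=11)
pos=11: emit PLUS '+'
pos=12: enter STRING mode
pos=12: emit STR "hi" (now at pos=16)
pos=16: enter COMMENT mode (saw '/*')
exit COMMENT mode (now at pos=26)
DONE. 7 tokens: [NUM, STAR, RPAREN, STAR, ID, PLUS, STR]
Position 7: char is '*' -> STAR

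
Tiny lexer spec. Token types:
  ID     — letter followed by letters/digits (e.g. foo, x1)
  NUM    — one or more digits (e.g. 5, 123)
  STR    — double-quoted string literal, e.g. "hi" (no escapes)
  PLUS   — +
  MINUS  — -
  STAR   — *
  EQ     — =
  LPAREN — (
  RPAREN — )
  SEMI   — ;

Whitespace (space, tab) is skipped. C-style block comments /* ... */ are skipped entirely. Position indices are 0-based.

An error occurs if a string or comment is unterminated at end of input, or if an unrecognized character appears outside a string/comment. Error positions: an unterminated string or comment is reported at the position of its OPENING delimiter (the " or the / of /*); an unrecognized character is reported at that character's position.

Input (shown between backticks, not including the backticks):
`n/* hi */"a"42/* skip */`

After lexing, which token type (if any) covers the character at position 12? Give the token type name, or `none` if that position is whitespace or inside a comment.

Answer: NUM

Derivation:
pos=0: emit ID 'n' (now at pos=1)
pos=1: enter COMMENT mode (saw '/*')
exit COMMENT mode (now at pos=9)
pos=9: enter STRING mode
pos=9: emit STR "a" (now at pos=12)
pos=12: emit NUM '42' (now at pos=14)
pos=14: enter COMMENT mode (saw '/*')
exit COMMENT mode (now at pos=24)
DONE. 3 tokens: [ID, STR, NUM]
Position 12: char is '4' -> NUM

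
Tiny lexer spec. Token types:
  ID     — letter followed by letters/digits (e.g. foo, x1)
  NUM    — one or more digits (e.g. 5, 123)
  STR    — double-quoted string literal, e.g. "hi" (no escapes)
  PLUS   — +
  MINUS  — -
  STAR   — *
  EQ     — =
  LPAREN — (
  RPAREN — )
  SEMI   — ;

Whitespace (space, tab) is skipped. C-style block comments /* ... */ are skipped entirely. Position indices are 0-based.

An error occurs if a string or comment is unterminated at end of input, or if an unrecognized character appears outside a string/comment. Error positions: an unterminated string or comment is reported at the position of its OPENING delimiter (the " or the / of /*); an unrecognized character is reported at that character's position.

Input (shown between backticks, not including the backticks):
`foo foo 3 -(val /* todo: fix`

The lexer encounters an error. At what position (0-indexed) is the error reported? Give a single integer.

Answer: 16

Derivation:
pos=0: emit ID 'foo' (now at pos=3)
pos=4: emit ID 'foo' (now at pos=7)
pos=8: emit NUM '3' (now at pos=9)
pos=10: emit MINUS '-'
pos=11: emit LPAREN '('
pos=12: emit ID 'val' (now at pos=15)
pos=16: enter COMMENT mode (saw '/*')
pos=16: ERROR — unterminated comment (reached EOF)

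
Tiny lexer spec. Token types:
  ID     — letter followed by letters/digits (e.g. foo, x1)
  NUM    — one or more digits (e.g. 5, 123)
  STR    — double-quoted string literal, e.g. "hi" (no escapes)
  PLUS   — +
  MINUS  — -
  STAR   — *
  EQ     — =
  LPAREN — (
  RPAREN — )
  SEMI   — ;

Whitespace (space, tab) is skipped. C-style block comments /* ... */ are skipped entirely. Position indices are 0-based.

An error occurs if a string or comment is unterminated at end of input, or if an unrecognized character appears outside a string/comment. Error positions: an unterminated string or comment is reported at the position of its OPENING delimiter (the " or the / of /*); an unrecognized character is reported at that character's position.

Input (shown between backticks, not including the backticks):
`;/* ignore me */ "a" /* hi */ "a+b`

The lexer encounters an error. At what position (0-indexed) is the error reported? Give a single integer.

Answer: 30

Derivation:
pos=0: emit SEMI ';'
pos=1: enter COMMENT mode (saw '/*')
exit COMMENT mode (now at pos=16)
pos=17: enter STRING mode
pos=17: emit STR "a" (now at pos=20)
pos=21: enter COMMENT mode (saw '/*')
exit COMMENT mode (now at pos=29)
pos=30: enter STRING mode
pos=30: ERROR — unterminated string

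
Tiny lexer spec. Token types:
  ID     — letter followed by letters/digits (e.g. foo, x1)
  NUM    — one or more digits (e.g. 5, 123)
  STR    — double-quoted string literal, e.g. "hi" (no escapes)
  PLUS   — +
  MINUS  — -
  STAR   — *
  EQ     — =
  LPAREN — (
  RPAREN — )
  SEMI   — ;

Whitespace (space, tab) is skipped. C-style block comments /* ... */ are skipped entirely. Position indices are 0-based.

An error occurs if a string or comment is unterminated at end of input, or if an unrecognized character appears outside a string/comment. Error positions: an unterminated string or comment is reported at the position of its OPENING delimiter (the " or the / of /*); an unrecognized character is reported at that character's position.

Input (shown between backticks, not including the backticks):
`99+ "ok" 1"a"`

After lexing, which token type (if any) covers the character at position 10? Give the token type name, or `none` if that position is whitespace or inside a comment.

Answer: STR

Derivation:
pos=0: emit NUM '99' (now at pos=2)
pos=2: emit PLUS '+'
pos=4: enter STRING mode
pos=4: emit STR "ok" (now at pos=8)
pos=9: emit NUM '1' (now at pos=10)
pos=10: enter STRING mode
pos=10: emit STR "a" (now at pos=13)
DONE. 5 tokens: [NUM, PLUS, STR, NUM, STR]
Position 10: char is '"' -> STR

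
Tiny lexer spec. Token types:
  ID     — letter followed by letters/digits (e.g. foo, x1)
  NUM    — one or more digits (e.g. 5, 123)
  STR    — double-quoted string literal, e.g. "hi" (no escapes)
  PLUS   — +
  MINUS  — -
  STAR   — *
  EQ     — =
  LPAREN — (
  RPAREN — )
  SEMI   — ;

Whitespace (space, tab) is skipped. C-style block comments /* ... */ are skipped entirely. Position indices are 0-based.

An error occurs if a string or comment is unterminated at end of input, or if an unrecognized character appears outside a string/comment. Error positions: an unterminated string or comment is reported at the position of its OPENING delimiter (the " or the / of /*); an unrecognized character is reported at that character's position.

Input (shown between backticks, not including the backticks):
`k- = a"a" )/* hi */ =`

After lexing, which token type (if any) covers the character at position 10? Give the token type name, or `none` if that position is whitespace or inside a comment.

pos=0: emit ID 'k' (now at pos=1)
pos=1: emit MINUS '-'
pos=3: emit EQ '='
pos=5: emit ID 'a' (now at pos=6)
pos=6: enter STRING mode
pos=6: emit STR "a" (now at pos=9)
pos=10: emit RPAREN ')'
pos=11: enter COMMENT mode (saw '/*')
exit COMMENT mode (now at pos=19)
pos=20: emit EQ '='
DONE. 7 tokens: [ID, MINUS, EQ, ID, STR, RPAREN, EQ]
Position 10: char is ')' -> RPAREN

Answer: RPAREN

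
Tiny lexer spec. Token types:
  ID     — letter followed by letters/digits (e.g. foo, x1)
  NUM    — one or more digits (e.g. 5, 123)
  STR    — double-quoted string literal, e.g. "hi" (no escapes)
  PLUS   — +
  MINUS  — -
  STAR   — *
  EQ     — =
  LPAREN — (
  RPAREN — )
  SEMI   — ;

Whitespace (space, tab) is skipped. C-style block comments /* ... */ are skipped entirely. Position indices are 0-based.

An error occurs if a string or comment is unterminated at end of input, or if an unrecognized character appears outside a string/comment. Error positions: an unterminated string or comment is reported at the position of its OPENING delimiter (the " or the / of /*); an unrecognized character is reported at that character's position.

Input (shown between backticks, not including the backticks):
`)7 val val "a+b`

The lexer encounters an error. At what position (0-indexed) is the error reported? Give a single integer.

pos=0: emit RPAREN ')'
pos=1: emit NUM '7' (now at pos=2)
pos=3: emit ID 'val' (now at pos=6)
pos=7: emit ID 'val' (now at pos=10)
pos=11: enter STRING mode
pos=11: ERROR — unterminated string

Answer: 11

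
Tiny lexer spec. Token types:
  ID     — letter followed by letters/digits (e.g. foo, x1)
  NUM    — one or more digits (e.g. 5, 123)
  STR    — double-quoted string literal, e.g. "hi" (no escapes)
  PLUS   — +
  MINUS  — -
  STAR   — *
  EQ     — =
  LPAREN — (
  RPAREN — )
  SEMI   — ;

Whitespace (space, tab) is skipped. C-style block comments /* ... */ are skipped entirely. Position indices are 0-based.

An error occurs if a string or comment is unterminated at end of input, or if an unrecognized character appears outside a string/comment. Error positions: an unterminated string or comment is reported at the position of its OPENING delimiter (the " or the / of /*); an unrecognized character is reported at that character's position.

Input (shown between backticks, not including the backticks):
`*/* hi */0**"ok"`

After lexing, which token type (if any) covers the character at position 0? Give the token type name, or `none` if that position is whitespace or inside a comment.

Answer: STAR

Derivation:
pos=0: emit STAR '*'
pos=1: enter COMMENT mode (saw '/*')
exit COMMENT mode (now at pos=9)
pos=9: emit NUM '0' (now at pos=10)
pos=10: emit STAR '*'
pos=11: emit STAR '*'
pos=12: enter STRING mode
pos=12: emit STR "ok" (now at pos=16)
DONE. 5 tokens: [STAR, NUM, STAR, STAR, STR]
Position 0: char is '*' -> STAR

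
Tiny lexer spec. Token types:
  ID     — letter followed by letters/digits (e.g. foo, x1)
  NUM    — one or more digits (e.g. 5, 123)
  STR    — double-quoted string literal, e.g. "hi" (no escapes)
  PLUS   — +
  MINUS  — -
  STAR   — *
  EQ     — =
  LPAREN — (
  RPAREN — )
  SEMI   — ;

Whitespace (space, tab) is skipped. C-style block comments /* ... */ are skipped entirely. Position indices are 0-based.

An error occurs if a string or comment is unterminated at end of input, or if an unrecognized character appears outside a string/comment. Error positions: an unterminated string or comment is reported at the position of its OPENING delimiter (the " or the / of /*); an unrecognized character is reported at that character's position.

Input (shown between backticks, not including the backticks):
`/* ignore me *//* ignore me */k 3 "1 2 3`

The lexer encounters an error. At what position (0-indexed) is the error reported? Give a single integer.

Answer: 34

Derivation:
pos=0: enter COMMENT mode (saw '/*')
exit COMMENT mode (now at pos=15)
pos=15: enter COMMENT mode (saw '/*')
exit COMMENT mode (now at pos=30)
pos=30: emit ID 'k' (now at pos=31)
pos=32: emit NUM '3' (now at pos=33)
pos=34: enter STRING mode
pos=34: ERROR — unterminated string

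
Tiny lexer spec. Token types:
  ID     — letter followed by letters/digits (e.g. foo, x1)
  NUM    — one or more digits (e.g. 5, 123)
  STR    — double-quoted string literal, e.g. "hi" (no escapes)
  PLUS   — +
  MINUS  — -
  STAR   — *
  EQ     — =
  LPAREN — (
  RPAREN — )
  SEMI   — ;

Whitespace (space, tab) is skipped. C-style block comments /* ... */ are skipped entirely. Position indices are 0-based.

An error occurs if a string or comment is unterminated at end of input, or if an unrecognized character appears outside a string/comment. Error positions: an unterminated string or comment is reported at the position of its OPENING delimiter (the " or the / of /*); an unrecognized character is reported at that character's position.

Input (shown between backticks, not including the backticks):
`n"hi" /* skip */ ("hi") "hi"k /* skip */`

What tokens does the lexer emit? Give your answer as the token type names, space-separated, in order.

pos=0: emit ID 'n' (now at pos=1)
pos=1: enter STRING mode
pos=1: emit STR "hi" (now at pos=5)
pos=6: enter COMMENT mode (saw '/*')
exit COMMENT mode (now at pos=16)
pos=17: emit LPAREN '('
pos=18: enter STRING mode
pos=18: emit STR "hi" (now at pos=22)
pos=22: emit RPAREN ')'
pos=24: enter STRING mode
pos=24: emit STR "hi" (now at pos=28)
pos=28: emit ID 'k' (now at pos=29)
pos=30: enter COMMENT mode (saw '/*')
exit COMMENT mode (now at pos=40)
DONE. 7 tokens: [ID, STR, LPAREN, STR, RPAREN, STR, ID]

Answer: ID STR LPAREN STR RPAREN STR ID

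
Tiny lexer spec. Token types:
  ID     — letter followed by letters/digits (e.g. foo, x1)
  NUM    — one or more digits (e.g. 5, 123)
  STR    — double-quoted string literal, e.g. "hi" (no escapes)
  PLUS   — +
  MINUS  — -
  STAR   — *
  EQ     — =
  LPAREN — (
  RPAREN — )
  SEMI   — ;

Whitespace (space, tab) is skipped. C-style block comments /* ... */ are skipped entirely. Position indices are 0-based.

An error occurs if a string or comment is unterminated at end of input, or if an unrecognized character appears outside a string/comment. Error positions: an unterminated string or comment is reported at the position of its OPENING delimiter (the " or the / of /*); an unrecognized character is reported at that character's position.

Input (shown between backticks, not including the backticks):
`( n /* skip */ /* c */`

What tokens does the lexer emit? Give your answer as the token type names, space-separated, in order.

Answer: LPAREN ID

Derivation:
pos=0: emit LPAREN '('
pos=2: emit ID 'n' (now at pos=3)
pos=4: enter COMMENT mode (saw '/*')
exit COMMENT mode (now at pos=14)
pos=15: enter COMMENT mode (saw '/*')
exit COMMENT mode (now at pos=22)
DONE. 2 tokens: [LPAREN, ID]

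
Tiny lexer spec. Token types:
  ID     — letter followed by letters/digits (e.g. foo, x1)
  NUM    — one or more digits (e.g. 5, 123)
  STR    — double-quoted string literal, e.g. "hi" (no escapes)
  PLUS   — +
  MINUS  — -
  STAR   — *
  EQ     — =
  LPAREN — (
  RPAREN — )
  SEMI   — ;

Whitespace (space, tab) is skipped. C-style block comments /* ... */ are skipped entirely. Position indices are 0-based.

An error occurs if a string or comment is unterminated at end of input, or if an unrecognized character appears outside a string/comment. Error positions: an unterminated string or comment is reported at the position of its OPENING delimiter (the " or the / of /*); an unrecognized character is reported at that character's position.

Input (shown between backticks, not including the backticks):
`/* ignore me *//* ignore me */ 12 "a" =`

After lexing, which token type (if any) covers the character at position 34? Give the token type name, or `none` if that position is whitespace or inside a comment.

pos=0: enter COMMENT mode (saw '/*')
exit COMMENT mode (now at pos=15)
pos=15: enter COMMENT mode (saw '/*')
exit COMMENT mode (now at pos=30)
pos=31: emit NUM '12' (now at pos=33)
pos=34: enter STRING mode
pos=34: emit STR "a" (now at pos=37)
pos=38: emit EQ '='
DONE. 3 tokens: [NUM, STR, EQ]
Position 34: char is '"' -> STR

Answer: STR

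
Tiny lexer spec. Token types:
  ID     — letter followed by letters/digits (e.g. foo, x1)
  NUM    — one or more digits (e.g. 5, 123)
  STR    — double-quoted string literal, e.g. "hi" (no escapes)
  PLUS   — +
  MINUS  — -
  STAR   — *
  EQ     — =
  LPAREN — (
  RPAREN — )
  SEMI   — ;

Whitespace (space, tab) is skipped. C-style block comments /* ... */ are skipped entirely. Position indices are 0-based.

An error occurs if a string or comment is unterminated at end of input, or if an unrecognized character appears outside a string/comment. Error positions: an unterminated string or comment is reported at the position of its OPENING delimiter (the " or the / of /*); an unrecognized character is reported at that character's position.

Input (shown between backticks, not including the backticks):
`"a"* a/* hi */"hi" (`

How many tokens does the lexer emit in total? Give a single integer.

Answer: 5

Derivation:
pos=0: enter STRING mode
pos=0: emit STR "a" (now at pos=3)
pos=3: emit STAR '*'
pos=5: emit ID 'a' (now at pos=6)
pos=6: enter COMMENT mode (saw '/*')
exit COMMENT mode (now at pos=14)
pos=14: enter STRING mode
pos=14: emit STR "hi" (now at pos=18)
pos=19: emit LPAREN '('
DONE. 5 tokens: [STR, STAR, ID, STR, LPAREN]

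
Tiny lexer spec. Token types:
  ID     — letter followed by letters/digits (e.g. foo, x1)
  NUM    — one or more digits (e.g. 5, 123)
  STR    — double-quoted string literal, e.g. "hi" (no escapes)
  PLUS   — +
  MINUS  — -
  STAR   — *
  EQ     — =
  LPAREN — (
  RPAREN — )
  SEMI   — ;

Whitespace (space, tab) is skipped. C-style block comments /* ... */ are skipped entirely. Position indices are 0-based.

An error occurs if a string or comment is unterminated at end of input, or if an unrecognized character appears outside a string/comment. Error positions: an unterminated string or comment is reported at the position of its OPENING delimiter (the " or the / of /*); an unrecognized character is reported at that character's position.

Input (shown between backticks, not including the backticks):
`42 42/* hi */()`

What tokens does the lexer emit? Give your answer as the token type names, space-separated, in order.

Answer: NUM NUM LPAREN RPAREN

Derivation:
pos=0: emit NUM '42' (now at pos=2)
pos=3: emit NUM '42' (now at pos=5)
pos=5: enter COMMENT mode (saw '/*')
exit COMMENT mode (now at pos=13)
pos=13: emit LPAREN '('
pos=14: emit RPAREN ')'
DONE. 4 tokens: [NUM, NUM, LPAREN, RPAREN]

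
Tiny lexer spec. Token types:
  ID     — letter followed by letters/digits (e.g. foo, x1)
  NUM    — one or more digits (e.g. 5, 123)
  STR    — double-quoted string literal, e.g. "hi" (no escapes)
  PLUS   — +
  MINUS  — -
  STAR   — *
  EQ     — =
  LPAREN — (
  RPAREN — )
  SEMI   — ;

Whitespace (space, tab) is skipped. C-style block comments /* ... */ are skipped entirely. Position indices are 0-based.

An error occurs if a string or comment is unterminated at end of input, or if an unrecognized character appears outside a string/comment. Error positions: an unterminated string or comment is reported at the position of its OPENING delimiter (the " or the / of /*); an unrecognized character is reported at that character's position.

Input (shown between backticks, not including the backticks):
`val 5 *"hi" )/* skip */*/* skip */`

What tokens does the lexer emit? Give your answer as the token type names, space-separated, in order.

Answer: ID NUM STAR STR RPAREN STAR

Derivation:
pos=0: emit ID 'val' (now at pos=3)
pos=4: emit NUM '5' (now at pos=5)
pos=6: emit STAR '*'
pos=7: enter STRING mode
pos=7: emit STR "hi" (now at pos=11)
pos=12: emit RPAREN ')'
pos=13: enter COMMENT mode (saw '/*')
exit COMMENT mode (now at pos=23)
pos=23: emit STAR '*'
pos=24: enter COMMENT mode (saw '/*')
exit COMMENT mode (now at pos=34)
DONE. 6 tokens: [ID, NUM, STAR, STR, RPAREN, STAR]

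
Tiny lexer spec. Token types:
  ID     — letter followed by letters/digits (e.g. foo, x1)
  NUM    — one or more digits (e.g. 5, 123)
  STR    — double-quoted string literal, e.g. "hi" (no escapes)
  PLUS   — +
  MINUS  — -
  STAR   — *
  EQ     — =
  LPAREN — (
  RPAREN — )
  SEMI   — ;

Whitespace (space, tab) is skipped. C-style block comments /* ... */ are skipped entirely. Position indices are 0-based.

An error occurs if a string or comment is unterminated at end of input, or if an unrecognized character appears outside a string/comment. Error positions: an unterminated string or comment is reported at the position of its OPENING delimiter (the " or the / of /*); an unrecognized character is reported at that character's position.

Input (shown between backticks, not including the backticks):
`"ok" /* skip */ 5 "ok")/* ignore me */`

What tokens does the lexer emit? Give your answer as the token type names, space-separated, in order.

Answer: STR NUM STR RPAREN

Derivation:
pos=0: enter STRING mode
pos=0: emit STR "ok" (now at pos=4)
pos=5: enter COMMENT mode (saw '/*')
exit COMMENT mode (now at pos=15)
pos=16: emit NUM '5' (now at pos=17)
pos=18: enter STRING mode
pos=18: emit STR "ok" (now at pos=22)
pos=22: emit RPAREN ')'
pos=23: enter COMMENT mode (saw '/*')
exit COMMENT mode (now at pos=38)
DONE. 4 tokens: [STR, NUM, STR, RPAREN]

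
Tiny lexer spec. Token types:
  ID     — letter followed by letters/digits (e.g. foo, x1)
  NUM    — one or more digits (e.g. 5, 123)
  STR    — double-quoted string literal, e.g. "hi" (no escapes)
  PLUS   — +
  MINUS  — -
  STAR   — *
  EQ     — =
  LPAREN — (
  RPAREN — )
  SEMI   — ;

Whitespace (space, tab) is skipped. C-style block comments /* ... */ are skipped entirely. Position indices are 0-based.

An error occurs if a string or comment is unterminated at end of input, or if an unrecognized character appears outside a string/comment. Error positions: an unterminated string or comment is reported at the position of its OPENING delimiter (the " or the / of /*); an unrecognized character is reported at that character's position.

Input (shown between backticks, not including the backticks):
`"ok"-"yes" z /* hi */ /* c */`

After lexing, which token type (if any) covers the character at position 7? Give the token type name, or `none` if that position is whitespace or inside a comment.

Answer: STR

Derivation:
pos=0: enter STRING mode
pos=0: emit STR "ok" (now at pos=4)
pos=4: emit MINUS '-'
pos=5: enter STRING mode
pos=5: emit STR "yes" (now at pos=10)
pos=11: emit ID 'z' (now at pos=12)
pos=13: enter COMMENT mode (saw '/*')
exit COMMENT mode (now at pos=21)
pos=22: enter COMMENT mode (saw '/*')
exit COMMENT mode (now at pos=29)
DONE. 4 tokens: [STR, MINUS, STR, ID]
Position 7: char is 'e' -> STR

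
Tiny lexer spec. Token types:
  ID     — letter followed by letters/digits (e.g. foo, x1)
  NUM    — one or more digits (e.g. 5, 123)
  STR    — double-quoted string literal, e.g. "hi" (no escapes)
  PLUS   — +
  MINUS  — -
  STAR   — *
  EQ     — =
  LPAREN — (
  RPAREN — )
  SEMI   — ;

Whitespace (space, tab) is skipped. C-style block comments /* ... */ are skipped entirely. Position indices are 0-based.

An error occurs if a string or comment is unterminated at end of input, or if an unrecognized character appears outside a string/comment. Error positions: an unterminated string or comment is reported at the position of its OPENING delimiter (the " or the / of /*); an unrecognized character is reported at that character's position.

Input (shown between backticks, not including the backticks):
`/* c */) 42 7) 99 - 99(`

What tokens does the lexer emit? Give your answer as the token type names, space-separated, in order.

Answer: RPAREN NUM NUM RPAREN NUM MINUS NUM LPAREN

Derivation:
pos=0: enter COMMENT mode (saw '/*')
exit COMMENT mode (now at pos=7)
pos=7: emit RPAREN ')'
pos=9: emit NUM '42' (now at pos=11)
pos=12: emit NUM '7' (now at pos=13)
pos=13: emit RPAREN ')'
pos=15: emit NUM '99' (now at pos=17)
pos=18: emit MINUS '-'
pos=20: emit NUM '99' (now at pos=22)
pos=22: emit LPAREN '('
DONE. 8 tokens: [RPAREN, NUM, NUM, RPAREN, NUM, MINUS, NUM, LPAREN]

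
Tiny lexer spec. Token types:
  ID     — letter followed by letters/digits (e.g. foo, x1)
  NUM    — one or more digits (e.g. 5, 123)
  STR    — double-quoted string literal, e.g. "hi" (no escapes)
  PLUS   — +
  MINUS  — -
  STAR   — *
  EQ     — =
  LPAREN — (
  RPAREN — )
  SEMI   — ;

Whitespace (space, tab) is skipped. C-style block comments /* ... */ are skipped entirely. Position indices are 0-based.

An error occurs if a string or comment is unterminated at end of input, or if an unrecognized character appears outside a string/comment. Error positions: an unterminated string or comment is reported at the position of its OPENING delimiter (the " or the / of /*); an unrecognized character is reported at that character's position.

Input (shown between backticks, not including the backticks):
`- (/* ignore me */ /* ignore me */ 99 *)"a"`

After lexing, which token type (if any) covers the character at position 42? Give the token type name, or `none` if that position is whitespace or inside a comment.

Answer: STR

Derivation:
pos=0: emit MINUS '-'
pos=2: emit LPAREN '('
pos=3: enter COMMENT mode (saw '/*')
exit COMMENT mode (now at pos=18)
pos=19: enter COMMENT mode (saw '/*')
exit COMMENT mode (now at pos=34)
pos=35: emit NUM '99' (now at pos=37)
pos=38: emit STAR '*'
pos=39: emit RPAREN ')'
pos=40: enter STRING mode
pos=40: emit STR "a" (now at pos=43)
DONE. 6 tokens: [MINUS, LPAREN, NUM, STAR, RPAREN, STR]
Position 42: char is '"' -> STR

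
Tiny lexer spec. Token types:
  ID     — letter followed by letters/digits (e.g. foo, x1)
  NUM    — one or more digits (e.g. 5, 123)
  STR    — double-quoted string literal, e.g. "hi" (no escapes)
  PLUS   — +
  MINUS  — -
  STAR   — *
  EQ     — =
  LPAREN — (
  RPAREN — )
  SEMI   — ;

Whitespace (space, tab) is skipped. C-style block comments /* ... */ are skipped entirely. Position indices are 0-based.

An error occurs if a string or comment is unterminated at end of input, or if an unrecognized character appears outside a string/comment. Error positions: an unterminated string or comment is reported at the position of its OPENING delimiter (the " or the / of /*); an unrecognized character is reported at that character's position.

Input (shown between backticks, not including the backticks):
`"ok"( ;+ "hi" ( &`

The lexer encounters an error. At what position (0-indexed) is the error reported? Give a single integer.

pos=0: enter STRING mode
pos=0: emit STR "ok" (now at pos=4)
pos=4: emit LPAREN '('
pos=6: emit SEMI ';'
pos=7: emit PLUS '+'
pos=9: enter STRING mode
pos=9: emit STR "hi" (now at pos=13)
pos=14: emit LPAREN '('
pos=16: ERROR — unrecognized char '&'

Answer: 16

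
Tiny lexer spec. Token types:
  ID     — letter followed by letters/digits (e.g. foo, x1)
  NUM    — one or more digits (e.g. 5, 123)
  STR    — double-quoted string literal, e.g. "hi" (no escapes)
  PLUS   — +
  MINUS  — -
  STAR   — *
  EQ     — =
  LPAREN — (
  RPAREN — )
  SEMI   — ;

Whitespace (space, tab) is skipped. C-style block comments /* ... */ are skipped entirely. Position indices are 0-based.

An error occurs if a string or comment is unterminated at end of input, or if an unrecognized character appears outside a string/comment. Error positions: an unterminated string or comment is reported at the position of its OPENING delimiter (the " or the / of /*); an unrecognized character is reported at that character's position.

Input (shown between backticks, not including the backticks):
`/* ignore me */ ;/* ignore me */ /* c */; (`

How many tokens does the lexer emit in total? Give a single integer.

pos=0: enter COMMENT mode (saw '/*')
exit COMMENT mode (now at pos=15)
pos=16: emit SEMI ';'
pos=17: enter COMMENT mode (saw '/*')
exit COMMENT mode (now at pos=32)
pos=33: enter COMMENT mode (saw '/*')
exit COMMENT mode (now at pos=40)
pos=40: emit SEMI ';'
pos=42: emit LPAREN '('
DONE. 3 tokens: [SEMI, SEMI, LPAREN]

Answer: 3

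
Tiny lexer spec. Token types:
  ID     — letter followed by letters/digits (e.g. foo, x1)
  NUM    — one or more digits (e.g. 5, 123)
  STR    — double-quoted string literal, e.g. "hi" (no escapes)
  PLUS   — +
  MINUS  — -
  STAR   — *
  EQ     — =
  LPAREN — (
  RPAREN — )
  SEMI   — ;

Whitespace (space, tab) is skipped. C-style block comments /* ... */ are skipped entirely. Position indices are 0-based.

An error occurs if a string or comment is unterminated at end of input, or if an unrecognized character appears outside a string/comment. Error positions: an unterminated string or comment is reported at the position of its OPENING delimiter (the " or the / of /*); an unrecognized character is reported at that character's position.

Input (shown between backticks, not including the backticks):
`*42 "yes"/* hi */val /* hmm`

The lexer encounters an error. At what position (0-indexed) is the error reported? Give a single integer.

pos=0: emit STAR '*'
pos=1: emit NUM '42' (now at pos=3)
pos=4: enter STRING mode
pos=4: emit STR "yes" (now at pos=9)
pos=9: enter COMMENT mode (saw '/*')
exit COMMENT mode (now at pos=17)
pos=17: emit ID 'val' (now at pos=20)
pos=21: enter COMMENT mode (saw '/*')
pos=21: ERROR — unterminated comment (reached EOF)

Answer: 21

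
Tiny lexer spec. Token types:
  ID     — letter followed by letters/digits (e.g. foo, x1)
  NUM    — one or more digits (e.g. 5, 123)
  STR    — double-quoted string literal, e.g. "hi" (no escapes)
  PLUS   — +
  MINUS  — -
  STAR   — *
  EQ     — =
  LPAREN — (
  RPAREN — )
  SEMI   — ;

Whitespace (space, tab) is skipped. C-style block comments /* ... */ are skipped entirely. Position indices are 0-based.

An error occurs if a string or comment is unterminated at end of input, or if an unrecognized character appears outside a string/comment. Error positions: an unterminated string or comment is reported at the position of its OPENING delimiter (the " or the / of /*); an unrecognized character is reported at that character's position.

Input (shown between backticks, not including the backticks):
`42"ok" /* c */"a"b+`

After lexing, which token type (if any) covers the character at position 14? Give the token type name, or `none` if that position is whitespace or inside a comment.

Answer: STR

Derivation:
pos=0: emit NUM '42' (now at pos=2)
pos=2: enter STRING mode
pos=2: emit STR "ok" (now at pos=6)
pos=7: enter COMMENT mode (saw '/*')
exit COMMENT mode (now at pos=14)
pos=14: enter STRING mode
pos=14: emit STR "a" (now at pos=17)
pos=17: emit ID 'b' (now at pos=18)
pos=18: emit PLUS '+'
DONE. 5 tokens: [NUM, STR, STR, ID, PLUS]
Position 14: char is '"' -> STR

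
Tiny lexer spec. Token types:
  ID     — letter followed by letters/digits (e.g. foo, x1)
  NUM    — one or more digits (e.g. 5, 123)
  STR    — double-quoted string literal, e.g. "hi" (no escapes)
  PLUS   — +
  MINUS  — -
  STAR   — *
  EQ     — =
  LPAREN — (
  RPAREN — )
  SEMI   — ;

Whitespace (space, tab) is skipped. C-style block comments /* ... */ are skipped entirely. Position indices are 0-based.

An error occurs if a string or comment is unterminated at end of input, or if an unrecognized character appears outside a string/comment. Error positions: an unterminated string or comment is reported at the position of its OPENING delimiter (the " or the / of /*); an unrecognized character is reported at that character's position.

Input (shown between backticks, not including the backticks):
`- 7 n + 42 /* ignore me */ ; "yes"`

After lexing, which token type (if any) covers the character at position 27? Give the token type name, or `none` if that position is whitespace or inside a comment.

pos=0: emit MINUS '-'
pos=2: emit NUM '7' (now at pos=3)
pos=4: emit ID 'n' (now at pos=5)
pos=6: emit PLUS '+'
pos=8: emit NUM '42' (now at pos=10)
pos=11: enter COMMENT mode (saw '/*')
exit COMMENT mode (now at pos=26)
pos=27: emit SEMI ';'
pos=29: enter STRING mode
pos=29: emit STR "yes" (now at pos=34)
DONE. 7 tokens: [MINUS, NUM, ID, PLUS, NUM, SEMI, STR]
Position 27: char is ';' -> SEMI

Answer: SEMI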